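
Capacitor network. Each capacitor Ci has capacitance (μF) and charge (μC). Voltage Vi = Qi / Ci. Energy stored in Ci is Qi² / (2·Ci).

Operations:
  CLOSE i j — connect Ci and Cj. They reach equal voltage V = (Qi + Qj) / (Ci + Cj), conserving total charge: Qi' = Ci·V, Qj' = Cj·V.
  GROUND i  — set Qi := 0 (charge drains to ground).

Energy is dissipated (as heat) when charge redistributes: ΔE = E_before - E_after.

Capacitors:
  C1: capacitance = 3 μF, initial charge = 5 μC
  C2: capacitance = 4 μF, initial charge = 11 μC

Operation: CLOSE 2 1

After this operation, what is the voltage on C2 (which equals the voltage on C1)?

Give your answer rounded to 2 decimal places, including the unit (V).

Initial: C1(3μF, Q=5μC, V=1.67V), C2(4μF, Q=11μC, V=2.75V)
Op 1: CLOSE 2-1: Q_total=16.00, C_total=7.00, V=2.29; Q2=9.14, Q1=6.86; dissipated=1.006

Answer: 2.29 V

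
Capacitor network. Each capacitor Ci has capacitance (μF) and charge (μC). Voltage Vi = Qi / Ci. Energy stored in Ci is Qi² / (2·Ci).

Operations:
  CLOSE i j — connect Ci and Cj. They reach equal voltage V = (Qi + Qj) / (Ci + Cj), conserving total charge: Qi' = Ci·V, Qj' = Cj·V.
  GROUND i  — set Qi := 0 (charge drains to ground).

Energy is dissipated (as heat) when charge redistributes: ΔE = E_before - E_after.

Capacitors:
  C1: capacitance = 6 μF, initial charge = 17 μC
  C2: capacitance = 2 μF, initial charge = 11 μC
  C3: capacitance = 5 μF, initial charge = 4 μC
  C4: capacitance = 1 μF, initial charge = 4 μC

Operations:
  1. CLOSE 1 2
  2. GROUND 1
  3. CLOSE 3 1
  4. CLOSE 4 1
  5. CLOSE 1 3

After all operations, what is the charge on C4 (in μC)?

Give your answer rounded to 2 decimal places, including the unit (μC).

Initial: C1(6μF, Q=17μC, V=2.83V), C2(2μF, Q=11μC, V=5.50V), C3(5μF, Q=4μC, V=0.80V), C4(1μF, Q=4μC, V=4.00V)
Op 1: CLOSE 1-2: Q_total=28.00, C_total=8.00, V=3.50; Q1=21.00, Q2=7.00; dissipated=5.333
Op 2: GROUND 1: Q1=0; energy lost=36.750
Op 3: CLOSE 3-1: Q_total=4.00, C_total=11.00, V=0.36; Q3=1.82, Q1=2.18; dissipated=0.873
Op 4: CLOSE 4-1: Q_total=6.18, C_total=7.00, V=0.88; Q4=0.88, Q1=5.30; dissipated=5.667
Op 5: CLOSE 1-3: Q_total=7.12, C_total=11.00, V=0.65; Q1=3.88, Q3=3.23; dissipated=0.368
Final charges: Q1=3.88, Q2=7.00, Q3=3.23, Q4=0.88

Answer: 0.88 μC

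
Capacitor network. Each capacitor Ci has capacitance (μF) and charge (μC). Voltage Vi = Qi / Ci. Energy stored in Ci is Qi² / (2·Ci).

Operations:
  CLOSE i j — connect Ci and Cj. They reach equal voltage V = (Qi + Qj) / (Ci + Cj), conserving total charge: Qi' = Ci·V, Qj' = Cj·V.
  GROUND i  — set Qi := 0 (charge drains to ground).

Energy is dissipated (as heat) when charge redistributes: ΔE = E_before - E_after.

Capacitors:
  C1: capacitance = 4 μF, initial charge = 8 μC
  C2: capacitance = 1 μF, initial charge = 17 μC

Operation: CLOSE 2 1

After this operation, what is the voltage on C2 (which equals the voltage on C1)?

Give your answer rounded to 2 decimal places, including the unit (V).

Answer: 5.00 V

Derivation:
Initial: C1(4μF, Q=8μC, V=2.00V), C2(1μF, Q=17μC, V=17.00V)
Op 1: CLOSE 2-1: Q_total=25.00, C_total=5.00, V=5.00; Q2=5.00, Q1=20.00; dissipated=90.000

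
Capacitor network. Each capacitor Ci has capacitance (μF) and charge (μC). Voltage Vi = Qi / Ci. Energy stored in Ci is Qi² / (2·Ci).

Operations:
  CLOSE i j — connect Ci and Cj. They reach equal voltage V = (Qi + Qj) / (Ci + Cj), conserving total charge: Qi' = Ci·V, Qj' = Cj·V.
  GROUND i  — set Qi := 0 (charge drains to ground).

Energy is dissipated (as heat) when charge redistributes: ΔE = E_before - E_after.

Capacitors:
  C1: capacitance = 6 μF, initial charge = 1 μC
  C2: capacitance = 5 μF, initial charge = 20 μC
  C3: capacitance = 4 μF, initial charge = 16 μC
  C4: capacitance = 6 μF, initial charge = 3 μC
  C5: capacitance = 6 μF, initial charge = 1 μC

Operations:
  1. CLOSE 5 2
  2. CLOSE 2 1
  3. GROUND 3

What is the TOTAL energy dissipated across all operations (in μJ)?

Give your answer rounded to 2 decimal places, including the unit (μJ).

Initial: C1(6μF, Q=1μC, V=0.17V), C2(5μF, Q=20μC, V=4.00V), C3(4μF, Q=16μC, V=4.00V), C4(6μF, Q=3μC, V=0.50V), C5(6μF, Q=1μC, V=0.17V)
Op 1: CLOSE 5-2: Q_total=21.00, C_total=11.00, V=1.91; Q5=11.45, Q2=9.55; dissipated=20.038
Op 2: CLOSE 2-1: Q_total=10.55, C_total=11.00, V=0.96; Q2=4.79, Q1=5.75; dissipated=4.140
Op 3: GROUND 3: Q3=0; energy lost=32.000
Total dissipated: 56.178 μJ

Answer: 56.18 μJ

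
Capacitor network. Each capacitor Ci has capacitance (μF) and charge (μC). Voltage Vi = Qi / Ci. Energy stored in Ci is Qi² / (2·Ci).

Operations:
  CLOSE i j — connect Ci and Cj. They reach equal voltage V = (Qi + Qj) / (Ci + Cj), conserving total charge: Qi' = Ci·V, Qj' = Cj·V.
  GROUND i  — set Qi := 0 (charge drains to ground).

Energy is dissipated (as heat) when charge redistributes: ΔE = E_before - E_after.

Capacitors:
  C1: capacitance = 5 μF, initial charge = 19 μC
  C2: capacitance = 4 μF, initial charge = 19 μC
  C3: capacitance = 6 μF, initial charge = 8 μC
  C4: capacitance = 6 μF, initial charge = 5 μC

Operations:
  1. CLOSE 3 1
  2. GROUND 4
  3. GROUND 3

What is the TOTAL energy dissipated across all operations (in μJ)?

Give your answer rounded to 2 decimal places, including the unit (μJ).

Initial: C1(5μF, Q=19μC, V=3.80V), C2(4μF, Q=19μC, V=4.75V), C3(6μF, Q=8μC, V=1.33V), C4(6μF, Q=5μC, V=0.83V)
Op 1: CLOSE 3-1: Q_total=27.00, C_total=11.00, V=2.45; Q3=14.73, Q1=12.27; dissipated=8.297
Op 2: GROUND 4: Q4=0; energy lost=2.083
Op 3: GROUND 3: Q3=0; energy lost=18.074
Total dissipated: 28.455 μJ

Answer: 28.45 μJ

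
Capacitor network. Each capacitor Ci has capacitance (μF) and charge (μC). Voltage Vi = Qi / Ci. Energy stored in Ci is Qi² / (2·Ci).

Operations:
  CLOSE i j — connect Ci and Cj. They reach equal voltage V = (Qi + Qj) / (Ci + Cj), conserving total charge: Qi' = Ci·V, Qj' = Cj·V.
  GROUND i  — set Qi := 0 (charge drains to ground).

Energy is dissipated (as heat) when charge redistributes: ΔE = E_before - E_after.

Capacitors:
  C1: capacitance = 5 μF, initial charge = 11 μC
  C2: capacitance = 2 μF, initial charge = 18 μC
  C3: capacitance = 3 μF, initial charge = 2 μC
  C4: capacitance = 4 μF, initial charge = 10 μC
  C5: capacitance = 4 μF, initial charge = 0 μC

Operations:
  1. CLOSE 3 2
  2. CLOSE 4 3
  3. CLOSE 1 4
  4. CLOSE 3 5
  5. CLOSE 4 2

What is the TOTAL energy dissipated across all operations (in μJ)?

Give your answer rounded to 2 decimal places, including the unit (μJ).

Initial: C1(5μF, Q=11μC, V=2.20V), C2(2μF, Q=18μC, V=9.00V), C3(3μF, Q=2μC, V=0.67V), C4(4μF, Q=10μC, V=2.50V), C5(4μF, Q=0μC, V=0.00V)
Op 1: CLOSE 3-2: Q_total=20.00, C_total=5.00, V=4.00; Q3=12.00, Q2=8.00; dissipated=41.667
Op 2: CLOSE 4-3: Q_total=22.00, C_total=7.00, V=3.14; Q4=12.57, Q3=9.43; dissipated=1.929
Op 3: CLOSE 1-4: Q_total=23.57, C_total=9.00, V=2.62; Q1=13.10, Q4=10.48; dissipated=0.988
Op 4: CLOSE 3-5: Q_total=9.43, C_total=7.00, V=1.35; Q3=4.04, Q5=5.39; dissipated=8.466
Op 5: CLOSE 4-2: Q_total=18.48, C_total=6.00, V=3.08; Q4=12.32, Q2=6.16; dissipated=1.271
Total dissipated: 54.321 μJ

Answer: 54.32 μJ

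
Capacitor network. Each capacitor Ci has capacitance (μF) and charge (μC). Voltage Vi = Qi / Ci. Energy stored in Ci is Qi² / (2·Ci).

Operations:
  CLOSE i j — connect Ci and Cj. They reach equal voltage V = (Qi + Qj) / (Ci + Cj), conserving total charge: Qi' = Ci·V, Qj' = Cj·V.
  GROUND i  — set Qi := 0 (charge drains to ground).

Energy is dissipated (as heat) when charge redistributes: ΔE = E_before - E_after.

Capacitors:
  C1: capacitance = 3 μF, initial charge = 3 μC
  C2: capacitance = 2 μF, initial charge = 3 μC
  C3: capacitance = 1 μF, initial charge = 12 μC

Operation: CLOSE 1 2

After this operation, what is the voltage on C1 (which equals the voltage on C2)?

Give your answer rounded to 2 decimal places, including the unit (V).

Answer: 1.20 V

Derivation:
Initial: C1(3μF, Q=3μC, V=1.00V), C2(2μF, Q=3μC, V=1.50V), C3(1μF, Q=12μC, V=12.00V)
Op 1: CLOSE 1-2: Q_total=6.00, C_total=5.00, V=1.20; Q1=3.60, Q2=2.40; dissipated=0.150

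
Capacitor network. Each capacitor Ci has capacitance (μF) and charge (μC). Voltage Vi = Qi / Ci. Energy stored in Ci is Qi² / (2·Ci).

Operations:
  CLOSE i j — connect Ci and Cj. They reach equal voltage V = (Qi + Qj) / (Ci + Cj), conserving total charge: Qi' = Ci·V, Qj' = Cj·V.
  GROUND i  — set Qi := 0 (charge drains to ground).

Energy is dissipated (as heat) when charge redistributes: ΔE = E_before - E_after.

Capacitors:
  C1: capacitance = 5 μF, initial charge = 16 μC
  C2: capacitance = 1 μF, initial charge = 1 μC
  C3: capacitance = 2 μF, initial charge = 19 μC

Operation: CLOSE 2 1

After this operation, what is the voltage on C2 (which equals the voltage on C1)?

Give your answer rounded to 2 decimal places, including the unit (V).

Answer: 2.83 V

Derivation:
Initial: C1(5μF, Q=16μC, V=3.20V), C2(1μF, Q=1μC, V=1.00V), C3(2μF, Q=19μC, V=9.50V)
Op 1: CLOSE 2-1: Q_total=17.00, C_total=6.00, V=2.83; Q2=2.83, Q1=14.17; dissipated=2.017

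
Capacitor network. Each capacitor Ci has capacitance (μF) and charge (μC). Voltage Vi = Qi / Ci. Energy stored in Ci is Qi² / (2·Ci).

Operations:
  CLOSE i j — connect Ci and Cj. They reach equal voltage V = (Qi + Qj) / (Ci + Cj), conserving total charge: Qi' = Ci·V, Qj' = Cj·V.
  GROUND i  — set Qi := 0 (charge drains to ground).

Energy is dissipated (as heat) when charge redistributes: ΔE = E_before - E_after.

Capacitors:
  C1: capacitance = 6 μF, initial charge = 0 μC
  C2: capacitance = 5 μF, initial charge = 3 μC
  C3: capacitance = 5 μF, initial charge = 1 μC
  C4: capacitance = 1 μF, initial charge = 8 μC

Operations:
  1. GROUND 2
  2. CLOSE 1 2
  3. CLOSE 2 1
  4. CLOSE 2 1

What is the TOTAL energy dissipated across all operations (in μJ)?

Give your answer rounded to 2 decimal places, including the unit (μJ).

Answer: 0.90 μJ

Derivation:
Initial: C1(6μF, Q=0μC, V=0.00V), C2(5μF, Q=3μC, V=0.60V), C3(5μF, Q=1μC, V=0.20V), C4(1μF, Q=8μC, V=8.00V)
Op 1: GROUND 2: Q2=0; energy lost=0.900
Op 2: CLOSE 1-2: Q_total=0.00, C_total=11.00, V=0.00; Q1=0.00, Q2=0.00; dissipated=0.000
Op 3: CLOSE 2-1: Q_total=0.00, C_total=11.00, V=0.00; Q2=0.00, Q1=0.00; dissipated=0.000
Op 4: CLOSE 2-1: Q_total=0.00, C_total=11.00, V=0.00; Q2=0.00, Q1=0.00; dissipated=0.000
Total dissipated: 0.900 μJ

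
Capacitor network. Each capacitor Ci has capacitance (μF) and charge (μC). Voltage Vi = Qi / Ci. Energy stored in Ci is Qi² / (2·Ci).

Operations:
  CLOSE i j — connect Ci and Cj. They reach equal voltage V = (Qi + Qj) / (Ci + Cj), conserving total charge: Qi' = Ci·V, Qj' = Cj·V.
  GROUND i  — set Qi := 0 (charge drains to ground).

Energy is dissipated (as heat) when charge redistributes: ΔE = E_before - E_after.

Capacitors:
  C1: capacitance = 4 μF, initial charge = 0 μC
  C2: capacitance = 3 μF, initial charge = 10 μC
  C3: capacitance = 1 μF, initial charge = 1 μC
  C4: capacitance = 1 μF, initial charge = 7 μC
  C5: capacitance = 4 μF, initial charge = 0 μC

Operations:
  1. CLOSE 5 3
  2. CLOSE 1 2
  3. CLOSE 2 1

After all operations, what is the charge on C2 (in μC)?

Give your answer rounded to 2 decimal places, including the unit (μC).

Answer: 4.29 μC

Derivation:
Initial: C1(4μF, Q=0μC, V=0.00V), C2(3μF, Q=10μC, V=3.33V), C3(1μF, Q=1μC, V=1.00V), C4(1μF, Q=7μC, V=7.00V), C5(4μF, Q=0μC, V=0.00V)
Op 1: CLOSE 5-3: Q_total=1.00, C_total=5.00, V=0.20; Q5=0.80, Q3=0.20; dissipated=0.400
Op 2: CLOSE 1-2: Q_total=10.00, C_total=7.00, V=1.43; Q1=5.71, Q2=4.29; dissipated=9.524
Op 3: CLOSE 2-1: Q_total=10.00, C_total=7.00, V=1.43; Q2=4.29, Q1=5.71; dissipated=0.000
Final charges: Q1=5.71, Q2=4.29, Q3=0.20, Q4=7.00, Q5=0.80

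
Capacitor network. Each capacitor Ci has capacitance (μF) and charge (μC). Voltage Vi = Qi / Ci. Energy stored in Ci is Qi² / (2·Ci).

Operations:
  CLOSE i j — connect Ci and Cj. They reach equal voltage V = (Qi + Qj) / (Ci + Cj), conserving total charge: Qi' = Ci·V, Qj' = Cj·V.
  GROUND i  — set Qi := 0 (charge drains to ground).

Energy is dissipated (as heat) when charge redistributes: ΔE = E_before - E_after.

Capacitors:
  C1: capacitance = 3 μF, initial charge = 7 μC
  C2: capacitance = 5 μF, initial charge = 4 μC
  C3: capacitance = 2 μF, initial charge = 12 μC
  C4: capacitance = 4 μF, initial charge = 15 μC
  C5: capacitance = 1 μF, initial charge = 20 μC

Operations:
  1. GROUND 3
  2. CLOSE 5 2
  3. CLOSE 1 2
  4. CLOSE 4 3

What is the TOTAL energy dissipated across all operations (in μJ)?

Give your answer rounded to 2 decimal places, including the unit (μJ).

Initial: C1(3μF, Q=7μC, V=2.33V), C2(5μF, Q=4μC, V=0.80V), C3(2μF, Q=12μC, V=6.00V), C4(4μF, Q=15μC, V=3.75V), C5(1μF, Q=20μC, V=20.00V)
Op 1: GROUND 3: Q3=0; energy lost=36.000
Op 2: CLOSE 5-2: Q_total=24.00, C_total=6.00, V=4.00; Q5=4.00, Q2=20.00; dissipated=153.600
Op 3: CLOSE 1-2: Q_total=27.00, C_total=8.00, V=3.38; Q1=10.12, Q2=16.88; dissipated=2.604
Op 4: CLOSE 4-3: Q_total=15.00, C_total=6.00, V=2.50; Q4=10.00, Q3=5.00; dissipated=9.375
Total dissipated: 201.579 μJ

Answer: 201.58 μJ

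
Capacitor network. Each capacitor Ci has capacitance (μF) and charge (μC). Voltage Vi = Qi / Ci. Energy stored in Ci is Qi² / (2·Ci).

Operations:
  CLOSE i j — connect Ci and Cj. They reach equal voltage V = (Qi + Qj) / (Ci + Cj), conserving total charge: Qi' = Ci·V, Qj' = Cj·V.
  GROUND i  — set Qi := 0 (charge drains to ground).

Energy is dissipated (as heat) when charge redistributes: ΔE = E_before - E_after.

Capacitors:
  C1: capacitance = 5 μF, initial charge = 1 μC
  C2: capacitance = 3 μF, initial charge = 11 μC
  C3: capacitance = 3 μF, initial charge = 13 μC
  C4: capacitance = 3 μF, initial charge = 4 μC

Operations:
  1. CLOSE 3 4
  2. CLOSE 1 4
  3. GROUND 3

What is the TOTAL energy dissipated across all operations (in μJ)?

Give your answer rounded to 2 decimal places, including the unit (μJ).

Answer: 25.29 μJ

Derivation:
Initial: C1(5μF, Q=1μC, V=0.20V), C2(3μF, Q=11μC, V=3.67V), C3(3μF, Q=13μC, V=4.33V), C4(3μF, Q=4μC, V=1.33V)
Op 1: CLOSE 3-4: Q_total=17.00, C_total=6.00, V=2.83; Q3=8.50, Q4=8.50; dissipated=6.750
Op 2: CLOSE 1-4: Q_total=9.50, C_total=8.00, V=1.19; Q1=5.94, Q4=3.56; dissipated=6.501
Op 3: GROUND 3: Q3=0; energy lost=12.042
Total dissipated: 25.293 μJ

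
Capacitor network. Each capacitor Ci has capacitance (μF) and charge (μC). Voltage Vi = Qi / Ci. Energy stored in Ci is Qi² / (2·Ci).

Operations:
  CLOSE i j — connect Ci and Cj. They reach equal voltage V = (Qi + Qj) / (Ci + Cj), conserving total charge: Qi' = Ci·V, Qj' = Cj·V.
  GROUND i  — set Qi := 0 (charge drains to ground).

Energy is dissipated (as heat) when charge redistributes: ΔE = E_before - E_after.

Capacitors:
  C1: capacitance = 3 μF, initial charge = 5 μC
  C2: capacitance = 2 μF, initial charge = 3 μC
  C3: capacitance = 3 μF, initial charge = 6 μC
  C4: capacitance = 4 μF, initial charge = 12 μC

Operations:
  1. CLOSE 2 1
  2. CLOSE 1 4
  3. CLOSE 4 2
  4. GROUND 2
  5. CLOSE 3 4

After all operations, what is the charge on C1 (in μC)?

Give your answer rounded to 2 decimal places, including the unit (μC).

Answer: 7.20 μC

Derivation:
Initial: C1(3μF, Q=5μC, V=1.67V), C2(2μF, Q=3μC, V=1.50V), C3(3μF, Q=6μC, V=2.00V), C4(4μF, Q=12μC, V=3.00V)
Op 1: CLOSE 2-1: Q_total=8.00, C_total=5.00, V=1.60; Q2=3.20, Q1=4.80; dissipated=0.017
Op 2: CLOSE 1-4: Q_total=16.80, C_total=7.00, V=2.40; Q1=7.20, Q4=9.60; dissipated=1.680
Op 3: CLOSE 4-2: Q_total=12.80, C_total=6.00, V=2.13; Q4=8.53, Q2=4.27; dissipated=0.427
Op 4: GROUND 2: Q2=0; energy lost=4.551
Op 5: CLOSE 3-4: Q_total=14.53, C_total=7.00, V=2.08; Q3=6.23, Q4=8.30; dissipated=0.015
Final charges: Q1=7.20, Q2=0.00, Q3=6.23, Q4=8.30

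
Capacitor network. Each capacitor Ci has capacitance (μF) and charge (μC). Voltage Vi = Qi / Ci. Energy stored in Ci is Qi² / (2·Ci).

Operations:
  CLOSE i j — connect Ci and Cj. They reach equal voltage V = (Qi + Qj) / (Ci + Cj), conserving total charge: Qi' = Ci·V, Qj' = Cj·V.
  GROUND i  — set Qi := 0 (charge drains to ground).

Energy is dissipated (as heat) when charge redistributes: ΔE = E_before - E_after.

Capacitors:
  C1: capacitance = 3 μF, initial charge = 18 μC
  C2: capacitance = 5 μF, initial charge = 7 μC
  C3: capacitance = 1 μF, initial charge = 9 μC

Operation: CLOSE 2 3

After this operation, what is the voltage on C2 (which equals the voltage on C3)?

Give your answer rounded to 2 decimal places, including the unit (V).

Answer: 2.67 V

Derivation:
Initial: C1(3μF, Q=18μC, V=6.00V), C2(5μF, Q=7μC, V=1.40V), C3(1μF, Q=9μC, V=9.00V)
Op 1: CLOSE 2-3: Q_total=16.00, C_total=6.00, V=2.67; Q2=13.33, Q3=2.67; dissipated=24.067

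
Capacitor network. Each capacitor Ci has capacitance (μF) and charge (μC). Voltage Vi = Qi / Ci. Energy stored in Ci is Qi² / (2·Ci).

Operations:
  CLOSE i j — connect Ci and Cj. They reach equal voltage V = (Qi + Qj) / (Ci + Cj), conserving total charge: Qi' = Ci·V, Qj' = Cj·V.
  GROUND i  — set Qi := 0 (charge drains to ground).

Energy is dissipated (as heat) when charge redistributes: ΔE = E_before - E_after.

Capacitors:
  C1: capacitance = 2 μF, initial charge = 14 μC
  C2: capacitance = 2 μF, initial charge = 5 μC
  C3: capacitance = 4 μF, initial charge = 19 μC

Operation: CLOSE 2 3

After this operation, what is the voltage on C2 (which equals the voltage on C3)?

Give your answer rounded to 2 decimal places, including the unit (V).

Answer: 4.00 V

Derivation:
Initial: C1(2μF, Q=14μC, V=7.00V), C2(2μF, Q=5μC, V=2.50V), C3(4μF, Q=19μC, V=4.75V)
Op 1: CLOSE 2-3: Q_total=24.00, C_total=6.00, V=4.00; Q2=8.00, Q3=16.00; dissipated=3.375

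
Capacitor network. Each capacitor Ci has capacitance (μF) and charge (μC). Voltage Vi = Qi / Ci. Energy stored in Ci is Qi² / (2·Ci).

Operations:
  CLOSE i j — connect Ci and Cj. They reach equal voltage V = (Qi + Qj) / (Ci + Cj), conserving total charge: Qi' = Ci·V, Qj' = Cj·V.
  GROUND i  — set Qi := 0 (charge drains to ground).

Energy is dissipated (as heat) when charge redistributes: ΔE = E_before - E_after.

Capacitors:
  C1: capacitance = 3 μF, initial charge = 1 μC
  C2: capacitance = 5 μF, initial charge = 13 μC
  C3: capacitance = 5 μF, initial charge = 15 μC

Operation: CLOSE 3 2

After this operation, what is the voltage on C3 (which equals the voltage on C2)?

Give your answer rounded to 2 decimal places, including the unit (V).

Answer: 2.80 V

Derivation:
Initial: C1(3μF, Q=1μC, V=0.33V), C2(5μF, Q=13μC, V=2.60V), C3(5μF, Q=15μC, V=3.00V)
Op 1: CLOSE 3-2: Q_total=28.00, C_total=10.00, V=2.80; Q3=14.00, Q2=14.00; dissipated=0.200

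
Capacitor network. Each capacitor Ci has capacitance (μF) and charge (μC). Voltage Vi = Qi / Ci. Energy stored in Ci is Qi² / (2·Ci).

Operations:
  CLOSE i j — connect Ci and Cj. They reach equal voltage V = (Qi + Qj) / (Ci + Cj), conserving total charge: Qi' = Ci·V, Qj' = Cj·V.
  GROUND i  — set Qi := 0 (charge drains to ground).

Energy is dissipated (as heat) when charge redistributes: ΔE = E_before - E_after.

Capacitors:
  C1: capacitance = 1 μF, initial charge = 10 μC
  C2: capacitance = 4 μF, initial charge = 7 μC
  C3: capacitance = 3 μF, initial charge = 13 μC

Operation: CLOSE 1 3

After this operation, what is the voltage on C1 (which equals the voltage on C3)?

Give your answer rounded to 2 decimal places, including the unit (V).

Answer: 5.75 V

Derivation:
Initial: C1(1μF, Q=10μC, V=10.00V), C2(4μF, Q=7μC, V=1.75V), C3(3μF, Q=13μC, V=4.33V)
Op 1: CLOSE 1-3: Q_total=23.00, C_total=4.00, V=5.75; Q1=5.75, Q3=17.25; dissipated=12.042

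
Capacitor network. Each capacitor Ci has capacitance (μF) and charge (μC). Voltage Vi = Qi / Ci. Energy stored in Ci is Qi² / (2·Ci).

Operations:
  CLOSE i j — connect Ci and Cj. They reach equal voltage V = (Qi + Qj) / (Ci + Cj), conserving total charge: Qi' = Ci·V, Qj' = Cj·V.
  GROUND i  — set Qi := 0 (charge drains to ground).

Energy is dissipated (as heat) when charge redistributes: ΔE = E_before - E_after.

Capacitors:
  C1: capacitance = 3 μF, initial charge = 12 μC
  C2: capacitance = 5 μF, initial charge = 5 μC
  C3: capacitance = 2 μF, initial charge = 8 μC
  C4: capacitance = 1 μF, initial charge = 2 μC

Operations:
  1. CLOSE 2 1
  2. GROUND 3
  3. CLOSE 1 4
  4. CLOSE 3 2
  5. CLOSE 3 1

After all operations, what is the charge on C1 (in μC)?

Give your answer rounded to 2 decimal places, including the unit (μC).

Answer: 5.59 μC

Derivation:
Initial: C1(3μF, Q=12μC, V=4.00V), C2(5μF, Q=5μC, V=1.00V), C3(2μF, Q=8μC, V=4.00V), C4(1μF, Q=2μC, V=2.00V)
Op 1: CLOSE 2-1: Q_total=17.00, C_total=8.00, V=2.12; Q2=10.62, Q1=6.38; dissipated=8.438
Op 2: GROUND 3: Q3=0; energy lost=16.000
Op 3: CLOSE 1-4: Q_total=8.38, C_total=4.00, V=2.09; Q1=6.28, Q4=2.09; dissipated=0.006
Op 4: CLOSE 3-2: Q_total=10.62, C_total=7.00, V=1.52; Q3=3.04, Q2=7.59; dissipated=3.225
Op 5: CLOSE 3-1: Q_total=9.32, C_total=5.00, V=1.86; Q3=3.73, Q1=5.59; dissipated=0.199
Final charges: Q1=5.59, Q2=7.59, Q3=3.73, Q4=2.09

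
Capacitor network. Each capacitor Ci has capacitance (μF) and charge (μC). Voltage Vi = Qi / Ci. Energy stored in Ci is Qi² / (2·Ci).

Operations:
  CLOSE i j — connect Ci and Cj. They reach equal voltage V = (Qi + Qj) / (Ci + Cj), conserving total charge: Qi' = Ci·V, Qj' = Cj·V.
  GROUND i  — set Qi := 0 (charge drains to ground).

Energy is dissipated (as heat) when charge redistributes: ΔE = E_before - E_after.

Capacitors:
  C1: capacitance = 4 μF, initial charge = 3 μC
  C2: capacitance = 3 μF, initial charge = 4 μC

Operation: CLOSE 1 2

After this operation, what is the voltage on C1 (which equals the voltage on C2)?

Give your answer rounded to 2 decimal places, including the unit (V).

Answer: 1.00 V

Derivation:
Initial: C1(4μF, Q=3μC, V=0.75V), C2(3μF, Q=4μC, V=1.33V)
Op 1: CLOSE 1-2: Q_total=7.00, C_total=7.00, V=1.00; Q1=4.00, Q2=3.00; dissipated=0.292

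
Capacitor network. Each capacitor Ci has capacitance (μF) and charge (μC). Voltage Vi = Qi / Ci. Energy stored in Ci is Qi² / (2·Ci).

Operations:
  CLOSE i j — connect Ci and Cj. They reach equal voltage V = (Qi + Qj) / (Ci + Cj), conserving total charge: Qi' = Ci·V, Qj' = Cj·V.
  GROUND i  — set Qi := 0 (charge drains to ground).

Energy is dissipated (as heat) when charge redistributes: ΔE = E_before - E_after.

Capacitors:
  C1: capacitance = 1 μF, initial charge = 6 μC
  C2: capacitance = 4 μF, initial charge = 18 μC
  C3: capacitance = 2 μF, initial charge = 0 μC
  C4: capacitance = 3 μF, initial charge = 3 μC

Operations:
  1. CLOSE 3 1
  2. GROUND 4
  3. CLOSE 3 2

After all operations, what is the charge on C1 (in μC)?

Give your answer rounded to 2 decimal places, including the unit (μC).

Answer: 2.00 μC

Derivation:
Initial: C1(1μF, Q=6μC, V=6.00V), C2(4μF, Q=18μC, V=4.50V), C3(2μF, Q=0μC, V=0.00V), C4(3μF, Q=3μC, V=1.00V)
Op 1: CLOSE 3-1: Q_total=6.00, C_total=3.00, V=2.00; Q3=4.00, Q1=2.00; dissipated=12.000
Op 2: GROUND 4: Q4=0; energy lost=1.500
Op 3: CLOSE 3-2: Q_total=22.00, C_total=6.00, V=3.67; Q3=7.33, Q2=14.67; dissipated=4.167
Final charges: Q1=2.00, Q2=14.67, Q3=7.33, Q4=0.00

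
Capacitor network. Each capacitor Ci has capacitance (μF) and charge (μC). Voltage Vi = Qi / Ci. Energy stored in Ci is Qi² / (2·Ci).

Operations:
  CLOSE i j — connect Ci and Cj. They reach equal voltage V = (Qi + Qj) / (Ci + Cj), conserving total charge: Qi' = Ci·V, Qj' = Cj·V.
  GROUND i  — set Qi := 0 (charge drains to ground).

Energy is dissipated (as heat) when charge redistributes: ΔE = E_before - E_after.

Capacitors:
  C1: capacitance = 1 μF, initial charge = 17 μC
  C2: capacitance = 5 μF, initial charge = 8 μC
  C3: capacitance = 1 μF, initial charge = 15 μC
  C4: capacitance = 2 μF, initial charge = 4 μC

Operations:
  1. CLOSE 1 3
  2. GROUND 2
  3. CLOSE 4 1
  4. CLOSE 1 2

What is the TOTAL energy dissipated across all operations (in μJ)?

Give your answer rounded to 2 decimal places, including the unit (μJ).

Answer: 91.25 μJ

Derivation:
Initial: C1(1μF, Q=17μC, V=17.00V), C2(5μF, Q=8μC, V=1.60V), C3(1μF, Q=15μC, V=15.00V), C4(2μF, Q=4μC, V=2.00V)
Op 1: CLOSE 1-3: Q_total=32.00, C_total=2.00, V=16.00; Q1=16.00, Q3=16.00; dissipated=1.000
Op 2: GROUND 2: Q2=0; energy lost=6.400
Op 3: CLOSE 4-1: Q_total=20.00, C_total=3.00, V=6.67; Q4=13.33, Q1=6.67; dissipated=65.333
Op 4: CLOSE 1-2: Q_total=6.67, C_total=6.00, V=1.11; Q1=1.11, Q2=5.56; dissipated=18.519
Total dissipated: 91.252 μJ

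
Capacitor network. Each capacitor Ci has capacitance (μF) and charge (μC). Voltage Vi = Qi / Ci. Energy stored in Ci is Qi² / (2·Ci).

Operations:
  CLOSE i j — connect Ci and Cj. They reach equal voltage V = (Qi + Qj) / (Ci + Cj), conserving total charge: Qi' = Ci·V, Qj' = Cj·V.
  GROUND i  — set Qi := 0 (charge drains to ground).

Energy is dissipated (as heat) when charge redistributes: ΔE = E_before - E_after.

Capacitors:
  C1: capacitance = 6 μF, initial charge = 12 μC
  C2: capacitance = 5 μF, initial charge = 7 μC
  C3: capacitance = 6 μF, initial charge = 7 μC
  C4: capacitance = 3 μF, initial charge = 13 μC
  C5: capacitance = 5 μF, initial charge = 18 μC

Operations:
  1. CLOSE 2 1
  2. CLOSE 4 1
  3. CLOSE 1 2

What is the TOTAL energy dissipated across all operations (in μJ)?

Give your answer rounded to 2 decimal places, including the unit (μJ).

Initial: C1(6μF, Q=12μC, V=2.00V), C2(5μF, Q=7μC, V=1.40V), C3(6μF, Q=7μC, V=1.17V), C4(3μF, Q=13μC, V=4.33V), C5(5μF, Q=18μC, V=3.60V)
Op 1: CLOSE 2-1: Q_total=19.00, C_total=11.00, V=1.73; Q2=8.64, Q1=10.36; dissipated=0.491
Op 2: CLOSE 4-1: Q_total=23.36, C_total=9.00, V=2.60; Q4=7.79, Q1=15.58; dissipated=6.792
Op 3: CLOSE 1-2: Q_total=24.21, C_total=11.00, V=2.20; Q1=13.21, Q2=11.01; dissipated=1.029
Total dissipated: 8.311 μJ

Answer: 8.31 μJ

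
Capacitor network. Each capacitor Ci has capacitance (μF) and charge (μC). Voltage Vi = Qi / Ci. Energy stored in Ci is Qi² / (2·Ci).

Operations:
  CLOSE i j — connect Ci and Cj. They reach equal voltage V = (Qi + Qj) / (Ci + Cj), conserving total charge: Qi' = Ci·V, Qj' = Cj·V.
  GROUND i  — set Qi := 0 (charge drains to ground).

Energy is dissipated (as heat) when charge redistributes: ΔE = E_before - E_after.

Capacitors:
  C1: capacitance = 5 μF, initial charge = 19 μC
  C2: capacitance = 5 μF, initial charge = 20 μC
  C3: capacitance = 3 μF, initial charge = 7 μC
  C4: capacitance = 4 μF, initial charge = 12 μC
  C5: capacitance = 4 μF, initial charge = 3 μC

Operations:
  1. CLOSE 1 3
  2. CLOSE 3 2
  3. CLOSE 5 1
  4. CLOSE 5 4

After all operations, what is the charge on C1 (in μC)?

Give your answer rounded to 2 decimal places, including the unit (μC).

Answer: 10.69 μC

Derivation:
Initial: C1(5μF, Q=19μC, V=3.80V), C2(5μF, Q=20μC, V=4.00V), C3(3μF, Q=7μC, V=2.33V), C4(4μF, Q=12μC, V=3.00V), C5(4μF, Q=3μC, V=0.75V)
Op 1: CLOSE 1-3: Q_total=26.00, C_total=8.00, V=3.25; Q1=16.25, Q3=9.75; dissipated=2.017
Op 2: CLOSE 3-2: Q_total=29.75, C_total=8.00, V=3.72; Q3=11.16, Q2=18.59; dissipated=0.527
Op 3: CLOSE 5-1: Q_total=19.25, C_total=9.00, V=2.14; Q5=8.56, Q1=10.69; dissipated=6.944
Op 4: CLOSE 5-4: Q_total=20.56, C_total=8.00, V=2.57; Q5=10.28, Q4=10.28; dissipated=0.742
Final charges: Q1=10.69, Q2=18.59, Q3=11.16, Q4=10.28, Q5=10.28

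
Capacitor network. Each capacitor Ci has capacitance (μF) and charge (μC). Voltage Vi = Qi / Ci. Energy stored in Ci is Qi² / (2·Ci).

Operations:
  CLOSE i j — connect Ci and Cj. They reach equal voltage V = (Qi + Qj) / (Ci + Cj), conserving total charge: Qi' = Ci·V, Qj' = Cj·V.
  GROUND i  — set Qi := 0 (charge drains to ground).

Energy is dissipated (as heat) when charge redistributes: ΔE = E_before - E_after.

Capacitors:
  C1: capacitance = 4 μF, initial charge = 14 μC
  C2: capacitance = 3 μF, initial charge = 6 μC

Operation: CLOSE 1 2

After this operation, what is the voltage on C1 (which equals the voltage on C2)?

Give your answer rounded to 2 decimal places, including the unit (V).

Answer: 2.86 V

Derivation:
Initial: C1(4μF, Q=14μC, V=3.50V), C2(3μF, Q=6μC, V=2.00V)
Op 1: CLOSE 1-2: Q_total=20.00, C_total=7.00, V=2.86; Q1=11.43, Q2=8.57; dissipated=1.929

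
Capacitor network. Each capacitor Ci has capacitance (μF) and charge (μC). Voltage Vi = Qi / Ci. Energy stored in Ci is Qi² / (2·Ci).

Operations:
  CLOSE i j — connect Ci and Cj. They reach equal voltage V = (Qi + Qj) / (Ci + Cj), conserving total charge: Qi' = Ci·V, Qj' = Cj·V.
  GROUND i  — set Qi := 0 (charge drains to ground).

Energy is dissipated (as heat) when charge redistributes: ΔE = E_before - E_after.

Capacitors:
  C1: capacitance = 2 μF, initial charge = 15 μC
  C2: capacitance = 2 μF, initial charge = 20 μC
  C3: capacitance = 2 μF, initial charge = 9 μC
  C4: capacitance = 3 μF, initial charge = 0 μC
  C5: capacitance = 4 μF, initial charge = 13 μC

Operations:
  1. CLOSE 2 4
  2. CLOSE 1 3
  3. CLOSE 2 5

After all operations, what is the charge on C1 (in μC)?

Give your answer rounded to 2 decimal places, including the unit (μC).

Answer: 12.00 μC

Derivation:
Initial: C1(2μF, Q=15μC, V=7.50V), C2(2μF, Q=20μC, V=10.00V), C3(2μF, Q=9μC, V=4.50V), C4(3μF, Q=0μC, V=0.00V), C5(4μF, Q=13μC, V=3.25V)
Op 1: CLOSE 2-4: Q_total=20.00, C_total=5.00, V=4.00; Q2=8.00, Q4=12.00; dissipated=60.000
Op 2: CLOSE 1-3: Q_total=24.00, C_total=4.00, V=6.00; Q1=12.00, Q3=12.00; dissipated=4.500
Op 3: CLOSE 2-5: Q_total=21.00, C_total=6.00, V=3.50; Q2=7.00, Q5=14.00; dissipated=0.375
Final charges: Q1=12.00, Q2=7.00, Q3=12.00, Q4=12.00, Q5=14.00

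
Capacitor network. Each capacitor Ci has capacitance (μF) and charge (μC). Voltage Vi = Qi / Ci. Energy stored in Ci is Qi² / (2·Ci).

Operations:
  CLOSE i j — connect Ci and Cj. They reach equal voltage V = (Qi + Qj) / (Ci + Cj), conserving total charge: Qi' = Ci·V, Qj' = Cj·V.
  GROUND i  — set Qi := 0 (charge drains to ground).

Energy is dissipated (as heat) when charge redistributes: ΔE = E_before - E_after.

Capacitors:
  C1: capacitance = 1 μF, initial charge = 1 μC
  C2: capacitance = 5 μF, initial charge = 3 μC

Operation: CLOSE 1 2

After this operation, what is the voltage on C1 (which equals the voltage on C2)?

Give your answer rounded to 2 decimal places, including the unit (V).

Answer: 0.67 V

Derivation:
Initial: C1(1μF, Q=1μC, V=1.00V), C2(5μF, Q=3μC, V=0.60V)
Op 1: CLOSE 1-2: Q_total=4.00, C_total=6.00, V=0.67; Q1=0.67, Q2=3.33; dissipated=0.067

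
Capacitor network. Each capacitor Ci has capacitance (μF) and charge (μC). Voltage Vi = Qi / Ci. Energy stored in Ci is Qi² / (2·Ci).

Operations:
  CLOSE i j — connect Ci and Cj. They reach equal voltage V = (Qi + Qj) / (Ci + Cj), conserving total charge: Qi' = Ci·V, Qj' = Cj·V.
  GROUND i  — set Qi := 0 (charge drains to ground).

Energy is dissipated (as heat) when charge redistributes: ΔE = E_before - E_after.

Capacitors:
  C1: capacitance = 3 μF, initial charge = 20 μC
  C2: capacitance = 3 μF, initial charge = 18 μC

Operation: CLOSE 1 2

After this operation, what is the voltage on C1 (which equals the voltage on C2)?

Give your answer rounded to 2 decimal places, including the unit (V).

Initial: C1(3μF, Q=20μC, V=6.67V), C2(3μF, Q=18μC, V=6.00V)
Op 1: CLOSE 1-2: Q_total=38.00, C_total=6.00, V=6.33; Q1=19.00, Q2=19.00; dissipated=0.333

Answer: 6.33 V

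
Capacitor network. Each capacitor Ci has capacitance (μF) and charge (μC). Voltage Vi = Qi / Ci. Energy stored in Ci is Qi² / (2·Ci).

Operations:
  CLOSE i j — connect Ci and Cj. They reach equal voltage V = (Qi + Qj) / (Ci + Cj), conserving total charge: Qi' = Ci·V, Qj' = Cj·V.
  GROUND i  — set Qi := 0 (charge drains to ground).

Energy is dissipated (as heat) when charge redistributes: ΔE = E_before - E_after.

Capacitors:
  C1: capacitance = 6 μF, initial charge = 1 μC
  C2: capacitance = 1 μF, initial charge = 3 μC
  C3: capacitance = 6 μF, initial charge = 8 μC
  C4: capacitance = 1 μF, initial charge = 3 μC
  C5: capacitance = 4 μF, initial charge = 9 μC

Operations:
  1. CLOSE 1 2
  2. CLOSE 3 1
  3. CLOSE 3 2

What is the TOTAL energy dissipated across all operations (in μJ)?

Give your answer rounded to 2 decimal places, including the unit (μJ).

Initial: C1(6μF, Q=1μC, V=0.17V), C2(1μF, Q=3μC, V=3.00V), C3(6μF, Q=8μC, V=1.33V), C4(1μF, Q=3μC, V=3.00V), C5(4μF, Q=9μC, V=2.25V)
Op 1: CLOSE 1-2: Q_total=4.00, C_total=7.00, V=0.57; Q1=3.43, Q2=0.57; dissipated=3.440
Op 2: CLOSE 3-1: Q_total=11.43, C_total=12.00, V=0.95; Q3=5.71, Q1=5.71; dissipated=0.871
Op 3: CLOSE 3-2: Q_total=6.29, C_total=7.00, V=0.90; Q3=5.39, Q2=0.90; dissipated=0.062
Total dissipated: 4.373 μJ

Answer: 4.37 μJ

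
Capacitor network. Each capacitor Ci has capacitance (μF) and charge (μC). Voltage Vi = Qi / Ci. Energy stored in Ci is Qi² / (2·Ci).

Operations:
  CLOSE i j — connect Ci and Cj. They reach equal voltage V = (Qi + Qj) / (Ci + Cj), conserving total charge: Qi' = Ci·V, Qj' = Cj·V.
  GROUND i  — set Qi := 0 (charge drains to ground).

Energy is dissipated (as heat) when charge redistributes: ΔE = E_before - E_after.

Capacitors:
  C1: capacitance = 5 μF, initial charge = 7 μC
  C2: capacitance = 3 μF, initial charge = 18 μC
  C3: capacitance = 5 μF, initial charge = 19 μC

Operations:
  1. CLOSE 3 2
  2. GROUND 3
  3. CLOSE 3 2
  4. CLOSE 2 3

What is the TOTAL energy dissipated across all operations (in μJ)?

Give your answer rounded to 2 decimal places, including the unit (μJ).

Answer: 78.07 μJ

Derivation:
Initial: C1(5μF, Q=7μC, V=1.40V), C2(3μF, Q=18μC, V=6.00V), C3(5μF, Q=19μC, V=3.80V)
Op 1: CLOSE 3-2: Q_total=37.00, C_total=8.00, V=4.62; Q3=23.12, Q2=13.88; dissipated=4.537
Op 2: GROUND 3: Q3=0; energy lost=53.477
Op 3: CLOSE 3-2: Q_total=13.88, C_total=8.00, V=1.73; Q3=8.67, Q2=5.20; dissipated=20.054
Op 4: CLOSE 2-3: Q_total=13.88, C_total=8.00, V=1.73; Q2=5.20, Q3=8.67; dissipated=0.000
Total dissipated: 78.068 μJ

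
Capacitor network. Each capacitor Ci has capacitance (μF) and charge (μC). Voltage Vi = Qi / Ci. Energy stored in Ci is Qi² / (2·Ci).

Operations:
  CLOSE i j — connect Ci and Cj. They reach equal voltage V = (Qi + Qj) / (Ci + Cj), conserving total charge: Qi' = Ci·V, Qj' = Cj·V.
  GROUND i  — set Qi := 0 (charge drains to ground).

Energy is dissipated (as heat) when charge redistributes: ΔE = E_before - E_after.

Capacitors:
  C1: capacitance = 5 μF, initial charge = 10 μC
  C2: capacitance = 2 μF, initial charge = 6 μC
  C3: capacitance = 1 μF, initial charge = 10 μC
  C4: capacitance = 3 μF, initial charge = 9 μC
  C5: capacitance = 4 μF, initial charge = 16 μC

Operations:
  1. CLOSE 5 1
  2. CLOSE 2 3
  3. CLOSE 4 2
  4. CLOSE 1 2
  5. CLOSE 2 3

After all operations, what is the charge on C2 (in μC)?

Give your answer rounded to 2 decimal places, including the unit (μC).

Initial: C1(5μF, Q=10μC, V=2.00V), C2(2μF, Q=6μC, V=3.00V), C3(1μF, Q=10μC, V=10.00V), C4(3μF, Q=9μC, V=3.00V), C5(4μF, Q=16μC, V=4.00V)
Op 1: CLOSE 5-1: Q_total=26.00, C_total=9.00, V=2.89; Q5=11.56, Q1=14.44; dissipated=4.444
Op 2: CLOSE 2-3: Q_total=16.00, C_total=3.00, V=5.33; Q2=10.67, Q3=5.33; dissipated=16.333
Op 3: CLOSE 4-2: Q_total=19.67, C_total=5.00, V=3.93; Q4=11.80, Q2=7.87; dissipated=3.267
Op 4: CLOSE 1-2: Q_total=22.31, C_total=7.00, V=3.19; Q1=15.94, Q2=6.37; dissipated=0.779
Op 5: CLOSE 2-3: Q_total=11.71, C_total=3.00, V=3.90; Q2=7.81, Q3=3.90; dissipated=1.535
Final charges: Q1=15.94, Q2=7.81, Q3=3.90, Q4=11.80, Q5=11.56

Answer: 7.81 μC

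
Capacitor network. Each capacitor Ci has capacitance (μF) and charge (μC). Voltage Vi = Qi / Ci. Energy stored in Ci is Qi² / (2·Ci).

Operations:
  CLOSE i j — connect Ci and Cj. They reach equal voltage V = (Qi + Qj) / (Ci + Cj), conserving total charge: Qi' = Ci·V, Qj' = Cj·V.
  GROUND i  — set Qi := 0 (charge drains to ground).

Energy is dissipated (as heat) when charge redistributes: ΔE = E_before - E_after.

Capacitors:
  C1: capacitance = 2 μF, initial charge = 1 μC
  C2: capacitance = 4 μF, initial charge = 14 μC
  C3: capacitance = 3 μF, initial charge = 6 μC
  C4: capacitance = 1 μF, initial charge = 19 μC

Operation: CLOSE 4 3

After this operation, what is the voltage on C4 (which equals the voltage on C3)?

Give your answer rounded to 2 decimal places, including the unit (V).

Initial: C1(2μF, Q=1μC, V=0.50V), C2(4μF, Q=14μC, V=3.50V), C3(3μF, Q=6μC, V=2.00V), C4(1μF, Q=19μC, V=19.00V)
Op 1: CLOSE 4-3: Q_total=25.00, C_total=4.00, V=6.25; Q4=6.25, Q3=18.75; dissipated=108.375

Answer: 6.25 V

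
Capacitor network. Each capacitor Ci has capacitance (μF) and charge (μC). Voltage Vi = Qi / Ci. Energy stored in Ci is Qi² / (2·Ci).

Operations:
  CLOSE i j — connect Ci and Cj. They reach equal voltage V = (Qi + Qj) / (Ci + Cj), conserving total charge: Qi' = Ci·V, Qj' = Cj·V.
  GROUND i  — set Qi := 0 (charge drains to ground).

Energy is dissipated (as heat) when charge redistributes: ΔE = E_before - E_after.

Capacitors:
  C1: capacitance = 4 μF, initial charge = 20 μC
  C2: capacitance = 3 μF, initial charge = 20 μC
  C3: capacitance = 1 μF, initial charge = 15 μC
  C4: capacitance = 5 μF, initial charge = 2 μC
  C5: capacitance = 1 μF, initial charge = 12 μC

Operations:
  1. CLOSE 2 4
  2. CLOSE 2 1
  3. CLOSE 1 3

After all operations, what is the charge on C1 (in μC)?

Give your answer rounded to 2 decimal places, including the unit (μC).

Initial: C1(4μF, Q=20μC, V=5.00V), C2(3μF, Q=20μC, V=6.67V), C3(1μF, Q=15μC, V=15.00V), C4(5μF, Q=2μC, V=0.40V), C5(1μF, Q=12μC, V=12.00V)
Op 1: CLOSE 2-4: Q_total=22.00, C_total=8.00, V=2.75; Q2=8.25, Q4=13.75; dissipated=36.817
Op 2: CLOSE 2-1: Q_total=28.25, C_total=7.00, V=4.04; Q2=12.11, Q1=16.14; dissipated=4.339
Op 3: CLOSE 1-3: Q_total=31.14, C_total=5.00, V=6.23; Q1=24.91, Q3=6.23; dissipated=48.086
Final charges: Q1=24.91, Q2=12.11, Q3=6.23, Q4=13.75, Q5=12.00

Answer: 24.91 μC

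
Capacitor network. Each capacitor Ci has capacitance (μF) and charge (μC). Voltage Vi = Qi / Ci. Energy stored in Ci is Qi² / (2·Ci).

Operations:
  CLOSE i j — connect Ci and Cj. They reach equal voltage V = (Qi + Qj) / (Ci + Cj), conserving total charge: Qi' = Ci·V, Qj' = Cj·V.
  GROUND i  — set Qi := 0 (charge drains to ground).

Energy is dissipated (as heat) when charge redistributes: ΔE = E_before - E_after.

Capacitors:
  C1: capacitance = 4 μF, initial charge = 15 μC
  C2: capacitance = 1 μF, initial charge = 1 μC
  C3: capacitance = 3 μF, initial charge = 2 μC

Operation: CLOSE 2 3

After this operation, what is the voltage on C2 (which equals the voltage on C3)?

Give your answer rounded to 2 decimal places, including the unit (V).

Initial: C1(4μF, Q=15μC, V=3.75V), C2(1μF, Q=1μC, V=1.00V), C3(3μF, Q=2μC, V=0.67V)
Op 1: CLOSE 2-3: Q_total=3.00, C_total=4.00, V=0.75; Q2=0.75, Q3=2.25; dissipated=0.042

Answer: 0.75 V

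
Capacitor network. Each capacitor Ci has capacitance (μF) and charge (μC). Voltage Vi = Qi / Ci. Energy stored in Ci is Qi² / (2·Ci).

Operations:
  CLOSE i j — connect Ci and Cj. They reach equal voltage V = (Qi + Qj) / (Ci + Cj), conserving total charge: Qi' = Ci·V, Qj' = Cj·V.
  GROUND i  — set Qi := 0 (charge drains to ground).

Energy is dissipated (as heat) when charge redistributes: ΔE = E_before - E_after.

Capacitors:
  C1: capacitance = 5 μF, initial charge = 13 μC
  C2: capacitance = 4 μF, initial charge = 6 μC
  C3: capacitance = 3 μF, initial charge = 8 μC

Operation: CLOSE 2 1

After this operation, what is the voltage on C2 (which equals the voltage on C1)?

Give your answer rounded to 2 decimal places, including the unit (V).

Answer: 2.11 V

Derivation:
Initial: C1(5μF, Q=13μC, V=2.60V), C2(4μF, Q=6μC, V=1.50V), C3(3μF, Q=8μC, V=2.67V)
Op 1: CLOSE 2-1: Q_total=19.00, C_total=9.00, V=2.11; Q2=8.44, Q1=10.56; dissipated=1.344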